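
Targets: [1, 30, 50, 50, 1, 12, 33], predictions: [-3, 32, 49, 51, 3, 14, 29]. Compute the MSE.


Squared errors: (1+ 3)²=16, (30-32)²=4, (50-49)²=1, (50-51)²=1, (1-3)²=4, (12-14)²=4, (33-29)²=16
Sum = 46
MSE = 46/7 = 46/7

46/7


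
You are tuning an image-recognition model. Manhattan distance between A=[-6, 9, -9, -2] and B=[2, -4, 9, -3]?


d = |-6-2| + |9+ 4| + |-9-9| + |-2+ 3|
  = 8 + 13 + 18 + 1
  = 40

40


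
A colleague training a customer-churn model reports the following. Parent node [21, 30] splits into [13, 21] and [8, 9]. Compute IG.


Parent = [21, 30], H_parent = 0.9774
H_left = 0.9597 (n=34), H_right = 0.9975 (n=17)
H_children = (34/51)·0.9597 + (17/51)·0.9975 = 0.9723
IG = 0.9774 - 0.9723 = 0.0051

0.0051


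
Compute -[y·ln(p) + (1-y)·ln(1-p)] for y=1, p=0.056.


BCE = -[y·ln(p) + (1-y)·ln(1-p)]
= -1·ln(0.056) - 0
= -ln(0.056) = 2.8824

2.8824


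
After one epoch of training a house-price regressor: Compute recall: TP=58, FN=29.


Recall = TP/(TP+FN)
= 58/(58+29)
= 58/87 = 66.67%

66.67%


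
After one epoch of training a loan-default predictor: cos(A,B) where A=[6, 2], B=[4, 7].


A·B = 6·4 + 2·7 = 38
‖A‖ = √40 = 6.3246, ‖B‖ = √65 = 8.0623
cos = 38/(√40·√65) = 38/√2600 = 0.7452

0.7452


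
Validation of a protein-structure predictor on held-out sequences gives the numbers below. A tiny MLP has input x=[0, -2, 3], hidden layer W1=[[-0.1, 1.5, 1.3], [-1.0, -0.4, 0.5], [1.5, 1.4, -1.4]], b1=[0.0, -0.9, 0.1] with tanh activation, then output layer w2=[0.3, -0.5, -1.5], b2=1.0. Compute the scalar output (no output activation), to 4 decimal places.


z1[0] = (-0.1)·(0) + (1.5)·(-2) + (1.3)·(3) + 0.0 = 0.9
z1[1] = (-1.0)·(0) + (-0.4)·(-2) + (0.5)·(3) - 0.9 = 1.4
z1[2] = (1.5)·(0) + (1.4)·(-2) + (-1.4)·(3) + 0.1 = -6.9
h = tanh(z1) = [0.7163, 0.8854, -1.0]
output = (0.3)·(0.7163) + (-0.5)·(0.8854) + (-1.5)·(-1.0) + 1.0 = 2.2722

2.2722


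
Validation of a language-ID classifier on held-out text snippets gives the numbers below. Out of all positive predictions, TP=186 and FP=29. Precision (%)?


Precision = TP/(TP+FP)
= 186/(186+29)
= 186/215 = 86.51%

86.51%


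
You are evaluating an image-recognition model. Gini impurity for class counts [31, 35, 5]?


Probabilities: [31/71, 35/71, 5/71] ≈ [0.4366, 0.493, 0.0704]
Σpᵢ² = (961 + 1225 + 25)/71² = 2211/5041
Gini = 1 - Σpᵢ² = 1 - 2211/5041 = 0.5614

0.5614


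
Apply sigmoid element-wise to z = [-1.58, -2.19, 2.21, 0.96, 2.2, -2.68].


σ(-1.58) = 1/(1+e^1.58) = 0.1708
σ(-2.19) = 1/(1+e^2.19) = 0.1007
σ(2.21) = 1/(1+e^-2.21) = 0.9011
σ(0.96) = 1/(1+e^-0.96) = 0.7231
σ(2.2) = 1/(1+e^-2.2) = 0.9002
σ(-2.68) = 1/(1+e^2.68) = 0.0642
result = [0.1708, 0.1007, 0.9011, 0.7231, 0.9002, 0.0642]

[0.1708, 0.1007, 0.9011, 0.7231, 0.9002, 0.0642]


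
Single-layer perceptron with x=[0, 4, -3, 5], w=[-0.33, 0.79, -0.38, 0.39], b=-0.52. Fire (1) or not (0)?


z = (0)·(-0.33) + (4)·(0.79) + (-3)·(-0.38) + (5)·(0.39) - 0.52
  = 5.73
step(z) = 1 (z≥0)

1


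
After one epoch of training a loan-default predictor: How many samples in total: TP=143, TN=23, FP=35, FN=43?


Total = TP + TN + FP + FN
= 143 + 23 + 35 + 43
= 244
(Predicted positive: 178, predicted negative: 66)

244


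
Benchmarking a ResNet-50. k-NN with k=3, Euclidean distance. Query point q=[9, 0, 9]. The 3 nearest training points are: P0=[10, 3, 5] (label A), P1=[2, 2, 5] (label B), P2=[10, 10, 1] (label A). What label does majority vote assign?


d(q,P0) = 5.099  (label A)
d(q,P1) = 8.3066  (label B)
d(q,P2) = 12.8452  (label A)
Votes: A=2, B=1
Majority → A

A


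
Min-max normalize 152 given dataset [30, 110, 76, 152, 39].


min=30, max=152
(152-30)/(152-30) = 122/122 = 1.0

1.0


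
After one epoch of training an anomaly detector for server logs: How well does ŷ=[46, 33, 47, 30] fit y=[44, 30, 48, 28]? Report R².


ȳ = 37.5
SS_res = Σ(y-ŷ)² = 18
SS_tot = Σ(y-ȳ)² = 299
R² = 1 - SS_res/SS_tot = 1 - 0.0602 = 0.9398

0.9398


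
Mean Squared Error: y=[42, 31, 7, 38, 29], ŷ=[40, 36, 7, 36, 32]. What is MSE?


Squared errors: (42-40)²=4, (31-36)²=25, (7-7)²=0, (38-36)²=4, (29-32)²=9
Sum = 42
MSE = 42/5 = 42/5

42/5


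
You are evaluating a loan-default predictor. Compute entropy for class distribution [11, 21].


Probabilities: [11/32, 21/32] ≈ [0.3438, 0.6562]
H = -((11/32)·log₂(11/32) + (21/32)·log₂(21/32))
  = 0.9284 bits

0.9284 bits


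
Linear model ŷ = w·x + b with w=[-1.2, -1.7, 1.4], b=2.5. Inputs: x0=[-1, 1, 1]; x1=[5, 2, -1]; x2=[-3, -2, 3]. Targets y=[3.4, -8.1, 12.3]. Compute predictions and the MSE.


ŷ0 = (-1.2)·(-1) + (-1.7)·(1) + (1.4)·(1) + 2.5 = 3.4
ŷ1 = (-1.2)·(5) + (-1.7)·(2) + (1.4)·(-1) + 2.5 = -8.3
ŷ2 = (-1.2)·(-3) + (-1.7)·(-2) + (1.4)·(3) + 2.5 = 13.7
errors² = [0.0, 0.04, 1.96]
MSE = 2.0000/3 = 0.6667

0.6667


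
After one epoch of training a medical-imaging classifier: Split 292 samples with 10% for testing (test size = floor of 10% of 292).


Test = ⌊292·10/100⌋ = 29
Train = 292 - 29 = 263

Train: 263, Test: 29


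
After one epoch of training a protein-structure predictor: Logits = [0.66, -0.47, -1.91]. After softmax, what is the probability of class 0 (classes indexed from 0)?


Exponentials: e^0.66=1.9348, e^-0.47=0.625, e^-1.91=0.1481
Sum = 2.7079
Softmax = [0.7145, 0.2308, 0.0547]
p[0] = 1.9348/2.7079 = 0.7145

0.7145


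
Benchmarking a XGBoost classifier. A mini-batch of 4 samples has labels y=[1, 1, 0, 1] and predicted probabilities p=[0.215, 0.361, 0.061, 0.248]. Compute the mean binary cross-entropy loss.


L[0] = -ln(0.215) = 1.5371
L[1] = -ln(0.361) = 1.0189
L[2] = -ln(1-0.061) = -ln(0.939) = 0.0629
L[3] = -ln(0.248) = 1.3943
mean = (1.5371 + 1.0189 + 0.0629 + 1.3943)/4 = 1.0033

1.0033


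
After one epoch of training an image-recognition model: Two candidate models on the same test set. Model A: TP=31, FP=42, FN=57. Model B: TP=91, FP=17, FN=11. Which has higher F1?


Model A: P=31/73=0.4247, R=31/88=0.3523, F1=2PR/(P+R)=2TP/(2TP+FP+FN)=62/161=0.3851
Model B: P=91/108=0.8426, R=91/102=0.8922, F1=2PR/(P+R)=2TP/(2TP+FP+FN)=182/210=0.8667
0.3851 < 0.8667 → Model B

Model B


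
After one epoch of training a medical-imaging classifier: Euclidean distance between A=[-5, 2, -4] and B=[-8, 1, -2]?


d = √((-5+ 8)² + (2-1)² + (-4+ 2)²)
  = √(9 + 1 + 4)
  = √14 = 3.7417

3.7417


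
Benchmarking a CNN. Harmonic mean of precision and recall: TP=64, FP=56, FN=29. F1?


Precision = 64/120 = 0.5333
Recall = 64/93 = 0.6882
F1 = 2·P·R/(P+R) = 2·TP/(2·TP+FP+FN) = 128/(128+56+29) = 128/213 = 0.6009

0.6009


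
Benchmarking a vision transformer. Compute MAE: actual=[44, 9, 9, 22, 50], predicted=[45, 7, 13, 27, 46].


Absolute errors: |44-45|=1, |9-7|=2, |9-13|=4, |22-27|=5, |50-46|=4
Sum = 16
MAE = 16/5 = 16/5

16/5


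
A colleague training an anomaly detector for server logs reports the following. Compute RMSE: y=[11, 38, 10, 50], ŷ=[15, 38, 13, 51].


MSE = 26/4 = 6.5
RMSE = √(26/4) = 2.5495

2.5495


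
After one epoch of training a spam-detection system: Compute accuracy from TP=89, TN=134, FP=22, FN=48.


Accuracy = (TP+TN)/(TP+TN+FP+FN)
= (89+134)/(293)
= 223/293 = 76.11%

76.11%


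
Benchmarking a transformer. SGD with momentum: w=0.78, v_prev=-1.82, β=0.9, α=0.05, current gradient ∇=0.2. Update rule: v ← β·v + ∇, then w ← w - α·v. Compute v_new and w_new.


v_new = 0.9·-1.82 + 0.2 = -1.638 + 0.2 = -1.438
w_new = 0.78 - 0.05·-1.438 = 0.78 + 0.0719 = 0.8519

v_new=-1.438, w_new=0.8519


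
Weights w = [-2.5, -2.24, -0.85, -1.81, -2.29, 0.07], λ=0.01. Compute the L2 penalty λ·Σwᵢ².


‖w‖₂² = (-2.5)² + (-2.24)² + (-0.85)² + (-1.81)² + (-2.29)² + (0.07)²
     = 6.25 + 5.0176 + 0.7225 + 3.2761 + 5.2441 + 0.0049
     = 20.5152
λ·‖w‖₂² = 0.01·20.5152 = 0.205152

0.205152


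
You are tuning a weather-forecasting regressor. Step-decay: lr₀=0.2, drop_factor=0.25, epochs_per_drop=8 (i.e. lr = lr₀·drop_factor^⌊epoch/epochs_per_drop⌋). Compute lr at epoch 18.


n_drops = ⌊18/8⌋ = 2
lr = 0.2·0.25^2 = 0.2·0.0625 = 0.0125

0.0125


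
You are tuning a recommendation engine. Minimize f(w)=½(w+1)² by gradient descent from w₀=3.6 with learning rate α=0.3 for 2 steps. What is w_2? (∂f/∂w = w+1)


step 1: grad = 3.6+1 = 4.6; w = 3.6 - 0.3·(4.6) = 2.22
step 2: grad = 2.22+1 = 3.22; w = 2.22 - 0.3·(3.22) = 1.254

1.254


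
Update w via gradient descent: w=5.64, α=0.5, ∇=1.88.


w_new = w - α·∇
= 5.64 - 0.5·1.88
= 5.64 - 0.94
= 4.7

4.7


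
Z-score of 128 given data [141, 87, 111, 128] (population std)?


μ = 116.75, σ = 20.2037
z = (128 - 116.75)/20.2037 = 0.5568

0.5568


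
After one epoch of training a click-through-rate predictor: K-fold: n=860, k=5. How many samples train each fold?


Fold size = 860/5 = 172
Training per fold = 860 - 172 = 688

688


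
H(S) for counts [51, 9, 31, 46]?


Probabilities: [51/137, 9/137, 31/137, 46/137] ≈ [0.3723, 0.0657, 0.2263, 0.3358]
H = -((51/137)·log₂(51/137) + (9/137)·log₂(9/137) + (31/137)·log₂(31/137) + (46/137)·log₂(46/137))
  = 1.8025 bits

1.8025 bits


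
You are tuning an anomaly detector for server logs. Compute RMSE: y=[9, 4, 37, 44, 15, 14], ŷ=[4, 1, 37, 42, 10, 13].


MSE = 64/6 = 10.6667
RMSE = √(64/6) = 3.266

3.266


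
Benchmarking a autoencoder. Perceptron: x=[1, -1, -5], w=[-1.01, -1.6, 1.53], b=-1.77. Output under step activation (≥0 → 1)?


z = (1)·(-1.01) + (-1)·(-1.6) + (-5)·(1.53) - 1.77
  = -8.83
step(z) = 0 (z<0)

0


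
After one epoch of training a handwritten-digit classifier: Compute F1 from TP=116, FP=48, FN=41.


Precision = 116/164 = 0.7073
Recall = 116/157 = 0.7389
F1 = 2·P·R/(P+R) = 2·TP/(2·TP+FP+FN) = 232/(232+48+41) = 232/321 = 0.7227

0.7227


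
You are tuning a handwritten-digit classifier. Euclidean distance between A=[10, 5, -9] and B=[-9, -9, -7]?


d = √((10+ 9)² + (5+ 9)² + (-9+ 7)²)
  = √(361 + 196 + 4)
  = √561 = 23.6854

23.6854


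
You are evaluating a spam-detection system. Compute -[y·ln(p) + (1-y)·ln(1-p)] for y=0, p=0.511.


BCE = -[y·ln(p) + (1-y)·ln(1-p)]
= -0 - 1·ln(1-0.511)
= -ln(0.489) = 0.7154

0.7154


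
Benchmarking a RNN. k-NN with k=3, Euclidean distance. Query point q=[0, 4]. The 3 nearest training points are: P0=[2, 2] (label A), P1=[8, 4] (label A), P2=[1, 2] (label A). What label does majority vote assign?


d(q,P0) = 2.8284  (label A)
d(q,P1) = 8.0  (label A)
d(q,P2) = 2.2361  (label A)
Votes: A=3, B=0
Majority → A

A


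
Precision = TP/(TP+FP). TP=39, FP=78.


Precision = TP/(TP+FP)
= 39/(39+78)
= 39/117 = 33.33%

33.33%


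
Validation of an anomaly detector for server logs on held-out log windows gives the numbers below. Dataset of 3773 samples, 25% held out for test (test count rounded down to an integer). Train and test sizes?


Test = ⌊3773·25/100⌋ = 943
Train = 3773 - 943 = 2830

Train: 2830, Test: 943


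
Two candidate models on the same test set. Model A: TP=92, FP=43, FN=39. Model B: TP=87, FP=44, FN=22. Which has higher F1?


Model A: P=92/135=0.6815, R=92/131=0.7023, F1=2PR/(P+R)=2TP/(2TP+FP+FN)=184/266=0.6917
Model B: P=87/131=0.6641, R=87/109=0.7982, F1=2PR/(P+R)=2TP/(2TP+FP+FN)=174/240=0.725
0.6917 < 0.725 → Model B

Model B


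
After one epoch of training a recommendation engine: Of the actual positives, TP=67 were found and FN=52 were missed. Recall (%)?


Recall = TP/(TP+FN)
= 67/(67+52)
= 67/119 = 56.3%

56.3%


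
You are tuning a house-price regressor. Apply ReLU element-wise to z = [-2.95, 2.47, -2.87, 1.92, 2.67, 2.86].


ReLU(-2.95) = max(0, -2.95) = 0.0
ReLU(2.47) = max(0, 2.47) = 2.47
ReLU(-2.87) = max(0, -2.87) = 0.0
ReLU(1.92) = max(0, 1.92) = 1.92
ReLU(2.67) = max(0, 2.67) = 2.67
ReLU(2.86) = max(0, 2.86) = 2.86
result = [0.0, 2.47, 0.0, 1.92, 2.67, 2.86]

[0.0, 2.47, 0.0, 1.92, 2.67, 2.86]


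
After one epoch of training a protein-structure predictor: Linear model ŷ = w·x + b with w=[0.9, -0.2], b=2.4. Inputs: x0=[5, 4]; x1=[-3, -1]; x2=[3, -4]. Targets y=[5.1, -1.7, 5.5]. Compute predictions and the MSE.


ŷ0 = (0.9)·(5) + (-0.2)·(4) + 2.4 = 6.1
ŷ1 = (0.9)·(-3) + (-0.2)·(-1) + 2.4 = -0.1
ŷ2 = (0.9)·(3) + (-0.2)·(-4) + 2.4 = 5.9
errors² = [1.0, 2.56, 0.16]
MSE = 3.7200/3 = 1.24

1.24


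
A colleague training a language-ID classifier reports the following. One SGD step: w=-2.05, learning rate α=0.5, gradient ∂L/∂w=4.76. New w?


w_new = w - α·∇
= -2.05 - 0.5·4.76
= -2.05 - 2.38
= -4.43

-4.43


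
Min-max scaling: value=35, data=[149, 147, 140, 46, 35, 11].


min=11, max=149
(35-11)/(149-11) = 24/138 = 0.1739

0.1739


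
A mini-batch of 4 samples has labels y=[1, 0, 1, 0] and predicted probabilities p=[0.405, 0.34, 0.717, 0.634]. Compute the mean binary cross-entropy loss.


L[0] = -ln(0.405) = 0.9039
L[1] = -ln(1-0.34) = -ln(0.66) = 0.4155
L[2] = -ln(0.717) = 0.3327
L[3] = -ln(1-0.634) = -ln(0.366) = 1.0051
mean = (0.9039 + 0.4155 + 0.3327 + 1.0051)/4 = 0.6643

0.6643


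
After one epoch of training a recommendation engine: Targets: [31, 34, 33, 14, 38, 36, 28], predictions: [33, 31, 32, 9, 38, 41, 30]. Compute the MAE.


Absolute errors: |31-33|=2, |34-31|=3, |33-32|=1, |14-9|=5, |38-38|=0, |36-41|=5, |28-30|=2
Sum = 18
MAE = 18/7 = 18/7

18/7


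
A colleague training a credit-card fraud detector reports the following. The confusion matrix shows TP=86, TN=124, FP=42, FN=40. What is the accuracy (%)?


Accuracy = (TP+TN)/(TP+TN+FP+FN)
= (86+124)/(292)
= 210/292 = 71.92%

71.92%


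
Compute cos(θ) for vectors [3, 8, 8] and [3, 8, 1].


A·B = 3·3 + 8·8 + 8·1 = 81
‖A‖ = √137 = 11.7047, ‖B‖ = √74 = 8.6023
cos = 81/(√137·√74) = 81/√10138 = 0.8045

0.8045


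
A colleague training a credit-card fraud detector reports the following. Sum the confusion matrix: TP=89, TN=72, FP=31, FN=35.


Total = TP + TN + FP + FN
= 89 + 72 + 31 + 35
= 227
(Predicted positive: 120, predicted negative: 107)

227


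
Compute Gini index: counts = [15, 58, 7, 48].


Probabilities: [15/128, 58/128, 7/128, 48/128] ≈ [0.1172, 0.4531, 0.0547, 0.375]
Σpᵢ² = (225 + 3364 + 49 + 2304)/128² = 5942/16384
Gini = 1 - Σpᵢ² = 1 - 5942/16384 = 0.6373

0.6373


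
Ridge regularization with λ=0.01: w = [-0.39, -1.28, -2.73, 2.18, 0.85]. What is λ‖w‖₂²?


‖w‖₂² = (-0.39)² + (-1.28)² + (-2.73)² + (2.18)² + (0.85)²
     = 0.1521 + 1.6384 + 7.4529 + 4.7524 + 0.7225
     = 14.7183
λ·‖w‖₂² = 0.01·14.7183 = 0.147183

0.147183


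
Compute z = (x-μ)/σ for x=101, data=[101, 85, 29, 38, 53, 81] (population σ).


μ = 64.5, σ = 26.2027
z = (101 - 64.5)/26.2027 = 1.393

1.393


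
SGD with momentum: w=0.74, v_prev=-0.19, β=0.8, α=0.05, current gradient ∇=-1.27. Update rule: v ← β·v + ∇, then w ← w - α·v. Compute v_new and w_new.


v_new = 0.8·-0.19 - 1.27 = -0.152 - 1.27 = -1.422
w_new = 0.74 - 0.05·-1.422 = 0.74 + 0.0711 = 0.8111

v_new=-1.422, w_new=0.8111


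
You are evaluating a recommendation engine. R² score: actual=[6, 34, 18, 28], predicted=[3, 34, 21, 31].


ȳ = 21.5
SS_res = Σ(y-ŷ)² = 27
SS_tot = Σ(y-ȳ)² = 451
R² = 1 - SS_res/SS_tot = 1 - 0.0599 = 0.9401

0.9401


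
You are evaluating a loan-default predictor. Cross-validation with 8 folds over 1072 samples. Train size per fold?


Fold size = 1072/8 = 134
Training per fold = 1072 - 134 = 938

938


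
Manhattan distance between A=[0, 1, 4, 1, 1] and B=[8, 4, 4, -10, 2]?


d = |0-8| + |1-4| + |4-4| + |1+ 10| + |1-2|
  = 8 + 3 + 0 + 11 + 1
  = 23

23


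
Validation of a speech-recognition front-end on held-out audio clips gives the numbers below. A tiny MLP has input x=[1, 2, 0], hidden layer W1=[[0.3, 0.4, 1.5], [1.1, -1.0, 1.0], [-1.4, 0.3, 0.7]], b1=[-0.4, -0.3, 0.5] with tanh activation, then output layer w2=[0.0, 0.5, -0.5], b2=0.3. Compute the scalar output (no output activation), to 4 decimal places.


z1[0] = (0.3)·(1) + (0.4)·(2) + (1.5)·(0) - 0.4 = 0.7
z1[1] = (1.1)·(1) + (-1.0)·(2) + (1.0)·(0) - 0.3 = -1.2
z1[2] = (-1.4)·(1) + (0.3)·(2) + (0.7)·(0) + 0.5 = -0.3
h = tanh(z1) = [0.6044, -0.8337, -0.2913]
output = (0.0)·(0.6044) + (0.5)·(-0.8337) + (-0.5)·(-0.2913) + 0.3 = 0.0288

0.0288


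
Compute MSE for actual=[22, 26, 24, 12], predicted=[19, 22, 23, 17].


Squared errors: (22-19)²=9, (26-22)²=16, (24-23)²=1, (12-17)²=25
Sum = 51
MSE = 51/4 = 51/4

51/4


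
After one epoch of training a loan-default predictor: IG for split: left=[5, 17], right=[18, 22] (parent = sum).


Parent = [23, 39], H_parent = 0.9514
H_left = 0.7732 (n=22), H_right = 0.9928 (n=40)
H_children = (22/62)·0.7732 + (40/62)·0.9928 = 0.9149
IG = 0.9514 - 0.9149 = 0.0365

0.0365


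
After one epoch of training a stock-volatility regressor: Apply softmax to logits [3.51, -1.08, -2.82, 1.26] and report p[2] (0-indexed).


Exponentials: e^3.51=33.4483, e^-1.08=0.3396, e^-2.82=0.0596, e^1.26=3.5254
Sum = 37.3729
Softmax = [0.895, 0.0091, 0.0016, 0.0943]
p[2] = 0.0596/37.3729 = 0.0016

0.0016


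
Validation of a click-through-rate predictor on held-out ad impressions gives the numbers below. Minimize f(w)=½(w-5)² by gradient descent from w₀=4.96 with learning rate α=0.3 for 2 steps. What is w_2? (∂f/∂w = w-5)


step 1: grad = 4.96-5 = -0.04; w = 4.96 - 0.3·(-0.04) = 4.972
step 2: grad = 4.972-5 = -0.028; w = 4.972 - 0.3·(-0.028) = 4.9804

4.9804


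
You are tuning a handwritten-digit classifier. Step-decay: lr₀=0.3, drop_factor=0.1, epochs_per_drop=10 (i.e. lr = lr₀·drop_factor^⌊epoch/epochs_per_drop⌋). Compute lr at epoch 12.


n_drops = ⌊12/10⌋ = 1
lr = 0.3·0.1^1 = 0.3·0.1 = 0.03

0.03


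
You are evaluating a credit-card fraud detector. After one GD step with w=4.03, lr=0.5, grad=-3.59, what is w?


w_new = w - α·∇
= 4.03 - 0.5·-3.59
= 4.03 + 1.795
= 5.825

5.825


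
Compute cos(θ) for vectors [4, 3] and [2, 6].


A·B = 4·2 + 3·6 = 26
‖A‖ = √25 = 5, ‖B‖ = √40 = 6.3246
cos = 26/(√25·√40) = 26/√1000 = 0.8222

0.8222


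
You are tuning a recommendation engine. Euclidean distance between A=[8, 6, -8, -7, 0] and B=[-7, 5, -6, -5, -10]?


d = √((8+ 7)² + (6-5)² + (-8+ 6)² + (-7+ 5)² + (0+ 10)²)
  = √(225 + 1 + 4 + 4 + 100)
  = √334 = 18.2757

18.2757


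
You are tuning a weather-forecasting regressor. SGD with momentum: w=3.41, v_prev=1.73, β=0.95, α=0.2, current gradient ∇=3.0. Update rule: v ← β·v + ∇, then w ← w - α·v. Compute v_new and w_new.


v_new = 0.95·1.73 + 3.0 = 1.6435 + 3.0 = 4.6435
w_new = 3.41 - 0.2·4.6435 = 3.41 - 0.9287 = 2.4813

v_new=4.6435, w_new=2.4813


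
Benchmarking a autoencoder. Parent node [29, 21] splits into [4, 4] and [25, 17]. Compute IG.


Parent = [29, 21], H_parent = 0.9815
H_left = 1 (n=8), H_right = 0.9737 (n=42)
H_children = (8/50)·1 + (42/50)·0.9737 = 0.9779
IG = 0.9815 - 0.9779 = 0.0036

0.0036


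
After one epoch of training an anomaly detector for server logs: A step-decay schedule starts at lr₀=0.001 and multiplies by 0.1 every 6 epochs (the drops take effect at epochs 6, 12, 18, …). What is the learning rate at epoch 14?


n_drops = ⌊14/6⌋ = 2
lr = 0.001·0.1^2 = 0.001·0.01 = 0.00001

0.00001


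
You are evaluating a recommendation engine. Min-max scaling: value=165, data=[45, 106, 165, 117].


min=45, max=165
(165-45)/(165-45) = 120/120 = 1.0

1.0


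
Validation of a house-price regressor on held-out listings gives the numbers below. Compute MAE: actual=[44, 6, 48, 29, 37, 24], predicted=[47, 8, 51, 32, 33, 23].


Absolute errors: |44-47|=3, |6-8|=2, |48-51|=3, |29-32|=3, |37-33|=4, |24-23|=1
Sum = 16
MAE = 16/6 = 8/3

8/3


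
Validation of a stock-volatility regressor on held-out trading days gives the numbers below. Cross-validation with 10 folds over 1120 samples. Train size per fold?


Fold size = 1120/10 = 112
Training per fold = 1120 - 112 = 1008

1008


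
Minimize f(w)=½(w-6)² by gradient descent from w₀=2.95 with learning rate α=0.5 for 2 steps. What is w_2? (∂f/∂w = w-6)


step 1: grad = 2.95-6 = -3.05; w = 2.95 - 0.5·(-3.05) = 4.475
step 2: grad = 4.475-6 = -1.525; w = 4.475 - 0.5·(-1.525) = 5.2375

5.2375


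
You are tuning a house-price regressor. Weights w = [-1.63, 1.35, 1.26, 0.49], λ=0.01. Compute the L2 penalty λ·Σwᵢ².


‖w‖₂² = (-1.63)² + (1.35)² + (1.26)² + (0.49)²
     = 2.6569 + 1.8225 + 1.5876 + 0.2401
     = 6.3071
λ·‖w‖₂² = 0.01·6.3071 = 0.063071

0.063071


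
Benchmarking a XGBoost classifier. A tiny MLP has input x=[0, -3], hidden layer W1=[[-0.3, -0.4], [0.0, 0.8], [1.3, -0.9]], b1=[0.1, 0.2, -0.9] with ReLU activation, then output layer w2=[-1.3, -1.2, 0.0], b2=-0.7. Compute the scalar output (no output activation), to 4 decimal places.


z1[0] = (-0.3)·(0) + (-0.4)·(-3) + 0.1 = 1.3
z1[1] = (0.0)·(0) + (0.8)·(-3) + 0.2 = -2.2
z1[2] = (1.3)·(0) + (-0.9)·(-3) - 0.9 = 1.8
h = ReLU(z1) = [1.3, 0.0, 1.8]
output = (-1.3)·(1.3) + (-1.2)·(0.0) + (0.0)·(1.8) - 0.7 = -2.39

-2.39


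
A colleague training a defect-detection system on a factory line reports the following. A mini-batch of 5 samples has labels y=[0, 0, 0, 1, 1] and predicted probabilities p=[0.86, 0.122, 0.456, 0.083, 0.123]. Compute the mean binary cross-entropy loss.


L[0] = -ln(1-0.86) = -ln(0.14) = 1.9661
L[1] = -ln(1-0.122) = -ln(0.878) = 0.1301
L[2] = -ln(1-0.456) = -ln(0.544) = 0.6088
L[3] = -ln(0.083) = 2.4889
L[4] = -ln(0.123) = 2.0956
mean = (1.9661 + 0.1301 + 0.6088 + 2.4889 + 2.0956)/5 = 1.4579

1.4579


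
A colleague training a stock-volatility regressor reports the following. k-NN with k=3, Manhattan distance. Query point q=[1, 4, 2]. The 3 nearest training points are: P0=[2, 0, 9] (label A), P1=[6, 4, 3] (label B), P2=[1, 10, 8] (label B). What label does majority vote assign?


d(q,P0) = 12  (label A)
d(q,P1) = 6  (label B)
d(q,P2) = 12  (label B)
Votes: A=1, B=2
Majority → B

B


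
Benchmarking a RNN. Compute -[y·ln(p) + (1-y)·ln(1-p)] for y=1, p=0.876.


BCE = -[y·ln(p) + (1-y)·ln(1-p)]
= -1·ln(0.876) - 0
= -ln(0.876) = 0.1324

0.1324


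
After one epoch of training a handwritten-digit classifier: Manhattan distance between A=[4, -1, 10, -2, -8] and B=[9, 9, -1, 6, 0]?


d = |4-9| + |-1-9| + |10+ 1| + |-2-6| + |-8-0|
  = 5 + 10 + 11 + 8 + 8
  = 42

42


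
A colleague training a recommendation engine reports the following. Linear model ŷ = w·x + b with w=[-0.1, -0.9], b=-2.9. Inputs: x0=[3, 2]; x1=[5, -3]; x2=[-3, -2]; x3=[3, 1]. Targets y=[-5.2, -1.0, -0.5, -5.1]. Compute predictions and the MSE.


ŷ0 = (-0.1)·(3) + (-0.9)·(2) - 2.9 = -5.0
ŷ1 = (-0.1)·(5) + (-0.9)·(-3) - 2.9 = -0.7
ŷ2 = (-0.1)·(-3) + (-0.9)·(-2) - 2.9 = -0.8
ŷ3 = (-0.1)·(3) + (-0.9)·(1) - 2.9 = -4.1
errors² = [0.04, 0.09, 0.09, 1.0]
MSE = 1.2200/4 = 0.305

0.305


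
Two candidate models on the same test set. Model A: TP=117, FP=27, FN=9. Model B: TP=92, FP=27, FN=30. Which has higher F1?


Model A: P=117/144=0.8125, R=117/126=0.9286, F1=2PR/(P+R)=2TP/(2TP+FP+FN)=234/270=0.8667
Model B: P=92/119=0.7731, R=92/122=0.7541, F1=2PR/(P+R)=2TP/(2TP+FP+FN)=184/241=0.7635
0.8667 > 0.7635 → Model A

Model A


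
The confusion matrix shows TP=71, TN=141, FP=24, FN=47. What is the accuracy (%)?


Accuracy = (TP+TN)/(TP+TN+FP+FN)
= (71+141)/(283)
= 212/283 = 74.91%

74.91%


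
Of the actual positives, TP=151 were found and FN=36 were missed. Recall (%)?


Recall = TP/(TP+FN)
= 151/(151+36)
= 151/187 = 80.75%

80.75%


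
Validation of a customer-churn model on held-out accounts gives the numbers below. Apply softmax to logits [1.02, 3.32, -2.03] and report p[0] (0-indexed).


Exponentials: e^1.02=2.7732, e^3.32=27.6604, e^-2.03=0.1313
Sum = 30.5649
Softmax = [0.0907, 0.905, 0.0043]
p[0] = 2.7732/30.5649 = 0.0907

0.0907


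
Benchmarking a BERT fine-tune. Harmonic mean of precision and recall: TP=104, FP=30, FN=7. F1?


Precision = 104/134 = 0.7761
Recall = 104/111 = 0.9369
F1 = 2·P·R/(P+R) = 2·TP/(2·TP+FP+FN) = 208/(208+30+7) = 208/245 = 0.849

0.849


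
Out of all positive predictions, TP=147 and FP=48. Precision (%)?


Precision = TP/(TP+FP)
= 147/(147+48)
= 147/195 = 75.38%

75.38%


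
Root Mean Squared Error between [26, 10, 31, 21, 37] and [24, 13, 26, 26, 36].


MSE = 64/5 = 12.8
RMSE = √(64/5) = 3.5777

3.5777


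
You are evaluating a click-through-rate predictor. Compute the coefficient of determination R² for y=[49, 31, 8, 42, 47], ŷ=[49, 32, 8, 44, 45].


ȳ = 35.4
SS_res = Σ(y-ŷ)² = 9
SS_tot = Σ(y-ȳ)² = 1133.2
R² = 1 - SS_res/SS_tot = 1 - 0.0079 = 0.9921

0.9921


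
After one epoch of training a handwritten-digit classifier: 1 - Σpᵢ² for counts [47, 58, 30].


Probabilities: [47/135, 58/135, 30/135] ≈ [0.3481, 0.4296, 0.2222]
Σpᵢ² = (2209 + 3364 + 900)/135² = 6473/18225
Gini = 1 - Σpᵢ² = 1 - 6473/18225 = 0.6448

0.6448


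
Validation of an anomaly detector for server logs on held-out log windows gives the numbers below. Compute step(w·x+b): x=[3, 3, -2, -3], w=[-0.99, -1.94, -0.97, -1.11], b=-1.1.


z = (3)·(-0.99) + (3)·(-1.94) + (-2)·(-0.97) + (-3)·(-1.11) - 1.1
  = -4.62
step(z) = 0 (z<0)

0


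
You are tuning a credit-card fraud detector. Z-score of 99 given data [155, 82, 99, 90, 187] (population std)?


μ = 122.6, σ = 41.1466
z = (99 - 122.6)/41.1466 = -0.5736

-0.5736


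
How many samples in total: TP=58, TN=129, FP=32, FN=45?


Total = TP + TN + FP + FN
= 58 + 129 + 32 + 45
= 264
(Predicted positive: 90, predicted negative: 174)

264


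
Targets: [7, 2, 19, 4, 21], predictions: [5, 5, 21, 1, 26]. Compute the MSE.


Squared errors: (7-5)²=4, (2-5)²=9, (19-21)²=4, (4-1)²=9, (21-26)²=25
Sum = 51
MSE = 51/5 = 51/5

51/5


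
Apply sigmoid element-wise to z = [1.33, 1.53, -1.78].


σ(1.33) = 1/(1+e^-1.33) = 0.7908
σ(1.53) = 1/(1+e^-1.53) = 0.822
σ(-1.78) = 1/(1+e^1.78) = 0.1443
result = [0.7908, 0.822, 0.1443]

[0.7908, 0.822, 0.1443]


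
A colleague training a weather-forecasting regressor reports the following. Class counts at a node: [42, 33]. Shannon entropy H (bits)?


Probabilities: [42/75, 33/75] ≈ [0.56, 0.44]
H = -((42/75)·log₂(42/75) + (33/75)·log₂(33/75))
  = 0.9896 bits

0.9896 bits


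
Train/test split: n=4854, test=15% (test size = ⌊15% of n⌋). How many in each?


Test = ⌊4854·15/100⌋ = 728
Train = 4854 - 728 = 4126

Train: 4126, Test: 728


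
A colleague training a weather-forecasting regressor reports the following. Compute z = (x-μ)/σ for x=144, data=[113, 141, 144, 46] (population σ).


μ = 111, σ = 39.4271
z = (144 - 111)/39.4271 = 0.837

0.837


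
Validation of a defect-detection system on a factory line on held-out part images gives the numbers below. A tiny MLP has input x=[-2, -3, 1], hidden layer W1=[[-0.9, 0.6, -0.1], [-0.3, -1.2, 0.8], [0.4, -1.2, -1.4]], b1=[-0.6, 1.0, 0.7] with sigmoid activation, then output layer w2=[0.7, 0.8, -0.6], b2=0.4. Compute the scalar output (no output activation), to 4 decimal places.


z1[0] = (-0.9)·(-2) + (0.6)·(-3) + (-0.1)·(1) - 0.6 = -0.7
z1[1] = (-0.3)·(-2) + (-1.2)·(-3) + (0.8)·(1) + 1.0 = 6.0
z1[2] = (0.4)·(-2) + (-1.2)·(-3) + (-1.4)·(1) + 0.7 = 2.1
h = sigmoid(z1) = [0.3318, 0.9975, 0.8909]
output = (0.7)·(0.3318) + (0.8)·(0.9975) + (-0.6)·(0.8909) + 0.4 = 0.8957

0.8957


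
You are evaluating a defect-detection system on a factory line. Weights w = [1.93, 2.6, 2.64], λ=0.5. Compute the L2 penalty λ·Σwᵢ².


‖w‖₂² = (1.93)² + (2.6)² + (2.64)²
     = 3.7249 + 6.76 + 6.9696
     = 17.4545
λ·‖w‖₂² = 0.5·17.4545 = 8.72725

8.72725


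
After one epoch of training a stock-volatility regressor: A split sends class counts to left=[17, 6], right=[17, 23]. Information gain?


Parent = [34, 29], H_parent = 0.9955
H_left = 0.8281 (n=23), H_right = 0.9837 (n=40)
H_children = (23/63)·0.8281 + (40/63)·0.9837 = 0.9269
IG = 0.9955 - 0.9269 = 0.0686

0.0686


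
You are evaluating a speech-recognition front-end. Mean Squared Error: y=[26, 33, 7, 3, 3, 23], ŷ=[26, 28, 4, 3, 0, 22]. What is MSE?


Squared errors: (26-26)²=0, (33-28)²=25, (7-4)²=9, (3-3)²=0, (3-0)²=9, (23-22)²=1
Sum = 44
MSE = 44/6 = 22/3

22/3


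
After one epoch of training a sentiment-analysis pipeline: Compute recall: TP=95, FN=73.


Recall = TP/(TP+FN)
= 95/(95+73)
= 95/168 = 56.55%

56.55%


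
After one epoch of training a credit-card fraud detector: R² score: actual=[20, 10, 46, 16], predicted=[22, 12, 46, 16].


ȳ = 23
SS_res = Σ(y-ŷ)² = 8
SS_tot = Σ(y-ȳ)² = 756
R² = 1 - SS_res/SS_tot = 1 - 0.0106 = 0.9894

0.9894


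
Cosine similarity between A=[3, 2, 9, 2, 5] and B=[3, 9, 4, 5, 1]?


A·B = 3·3 + 2·9 + 9·4 + 2·5 + 5·1 = 78
‖A‖ = √123 = 11.0905, ‖B‖ = √132 = 11.4891
cos = 78/(√123·√132) = 78/√16236 = 0.6121

0.6121


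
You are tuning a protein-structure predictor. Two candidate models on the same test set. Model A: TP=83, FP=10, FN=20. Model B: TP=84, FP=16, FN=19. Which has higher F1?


Model A: P=83/93=0.8925, R=83/103=0.8058, F1=2PR/(P+R)=2TP/(2TP+FP+FN)=166/196=0.8469
Model B: P=84/100=0.84, R=84/103=0.8155, F1=2PR/(P+R)=2TP/(2TP+FP+FN)=168/203=0.8276
0.8469 > 0.8276 → Model A

Model A


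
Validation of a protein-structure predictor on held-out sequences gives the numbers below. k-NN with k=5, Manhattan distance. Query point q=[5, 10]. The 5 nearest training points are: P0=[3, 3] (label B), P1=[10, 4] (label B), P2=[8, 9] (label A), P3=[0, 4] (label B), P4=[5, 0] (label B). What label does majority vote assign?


d(q,P0) = 9  (label B)
d(q,P1) = 11  (label B)
d(q,P2) = 4  (label A)
d(q,P3) = 11  (label B)
d(q,P4) = 10  (label B)
Votes: A=1, B=4
Majority → B

B


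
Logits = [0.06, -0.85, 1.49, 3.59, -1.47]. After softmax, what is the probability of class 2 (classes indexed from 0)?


Exponentials: e^0.06=1.0618, e^-0.85=0.4274, e^1.49=4.4371, e^3.59=36.2341, e^-1.47=0.2299
Sum = 42.3903
Softmax = [0.025, 0.0101, 0.1047, 0.8548, 0.0054]
p[2] = 4.4371/42.3903 = 0.1047

0.1047


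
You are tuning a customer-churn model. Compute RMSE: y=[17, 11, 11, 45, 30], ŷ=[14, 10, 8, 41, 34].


MSE = 51/5 = 10.2
RMSE = √(51/5) = 3.1937

3.1937


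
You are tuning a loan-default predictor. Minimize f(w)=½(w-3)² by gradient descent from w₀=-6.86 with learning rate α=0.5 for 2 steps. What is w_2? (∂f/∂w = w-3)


step 1: grad = -6.86-3 = -9.86; w = -6.86 - 0.5·(-9.86) = -1.93
step 2: grad = -1.93-3 = -4.93; w = -1.93 - 0.5·(-4.93) = 0.535

0.535


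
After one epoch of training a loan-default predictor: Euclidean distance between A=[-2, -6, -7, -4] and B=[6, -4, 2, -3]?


d = √((-2-6)² + (-6+ 4)² + (-7-2)² + (-4+ 3)²)
  = √(64 + 4 + 81 + 1)
  = √150 = 12.2474

12.2474


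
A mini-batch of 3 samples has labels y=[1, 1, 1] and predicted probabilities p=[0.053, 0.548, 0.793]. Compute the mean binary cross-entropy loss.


L[0] = -ln(0.053) = 2.9375
L[1] = -ln(0.548) = 0.6015
L[2] = -ln(0.793) = 0.2319
mean = (2.9375 + 0.6015 + 0.2319)/3 = 1.257

1.257


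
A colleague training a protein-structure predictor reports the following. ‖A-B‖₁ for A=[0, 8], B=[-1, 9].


d = |0+ 1| + |8-9|
  = 1 + 1
  = 2

2


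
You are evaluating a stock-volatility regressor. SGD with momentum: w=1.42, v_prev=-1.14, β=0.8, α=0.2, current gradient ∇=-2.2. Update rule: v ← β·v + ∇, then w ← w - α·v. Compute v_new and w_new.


v_new = 0.8·-1.14 - 2.2 = -0.912 - 2.2 = -3.112
w_new = 1.42 - 0.2·-3.112 = 1.42 + 0.6224 = 2.0424

v_new=-3.112, w_new=2.0424


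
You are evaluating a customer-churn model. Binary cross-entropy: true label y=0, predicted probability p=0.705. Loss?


BCE = -[y·ln(p) + (1-y)·ln(1-p)]
= -0 - 1·ln(1-0.705)
= -ln(0.295) = 1.2208

1.2208


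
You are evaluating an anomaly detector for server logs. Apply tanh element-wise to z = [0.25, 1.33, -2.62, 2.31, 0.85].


tanh(0.25) = 0.2449
tanh(1.33) = 0.8692
tanh(-2.62) = -0.9895
tanh(2.31) = 0.9805
tanh(0.85) = 0.6911
result = [0.2449, 0.8692, -0.9895, 0.9805, 0.6911]

[0.2449, 0.8692, -0.9895, 0.9805, 0.6911]


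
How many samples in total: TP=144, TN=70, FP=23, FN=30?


Total = TP + TN + FP + FN
= 144 + 70 + 23 + 30
= 267
(Predicted positive: 167, predicted negative: 100)

267


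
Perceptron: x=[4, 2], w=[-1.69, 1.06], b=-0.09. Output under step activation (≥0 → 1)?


z = (4)·(-1.69) + (2)·(1.06) - 0.09
  = -4.73
step(z) = 0 (z<0)

0


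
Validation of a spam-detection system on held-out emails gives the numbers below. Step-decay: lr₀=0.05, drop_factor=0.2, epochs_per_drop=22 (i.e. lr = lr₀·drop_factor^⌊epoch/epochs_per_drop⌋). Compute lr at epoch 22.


n_drops = ⌊22/22⌋ = 1
lr = 0.05·0.2^1 = 0.05·0.2 = 0.01

0.01


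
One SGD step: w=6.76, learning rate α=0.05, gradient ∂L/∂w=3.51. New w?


w_new = w - α·∇
= 6.76 - 0.05·3.51
= 6.76 - 0.1755
= 6.5845

6.5845


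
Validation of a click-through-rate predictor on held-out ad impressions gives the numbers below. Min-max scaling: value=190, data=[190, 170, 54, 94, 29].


min=29, max=190
(190-29)/(190-29) = 161/161 = 1.0

1.0


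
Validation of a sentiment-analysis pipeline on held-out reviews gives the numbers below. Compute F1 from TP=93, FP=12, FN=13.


Precision = 93/105 = 0.8857
Recall = 93/106 = 0.8774
F1 = 2·P·R/(P+R) = 2·TP/(2·TP+FP+FN) = 186/(186+12+13) = 186/211 = 0.8815

0.8815


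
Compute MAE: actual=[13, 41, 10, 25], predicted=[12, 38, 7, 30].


Absolute errors: |13-12|=1, |41-38|=3, |10-7|=3, |25-30|=5
Sum = 12
MAE = 12/4 = 3

3


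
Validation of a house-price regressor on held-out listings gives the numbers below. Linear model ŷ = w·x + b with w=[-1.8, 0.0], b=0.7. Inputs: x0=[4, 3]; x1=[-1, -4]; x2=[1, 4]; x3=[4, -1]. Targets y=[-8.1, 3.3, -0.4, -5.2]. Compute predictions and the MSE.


ŷ0 = (-1.8)·(4) + (0.0)·(3) + 0.7 = -6.5
ŷ1 = (-1.8)·(-1) + (0.0)·(-4) + 0.7 = 2.5
ŷ2 = (-1.8)·(1) + (0.0)·(4) + 0.7 = -1.1
ŷ3 = (-1.8)·(4) + (0.0)·(-1) + 0.7 = -6.5
errors² = [2.56, 0.64, 0.49, 1.69]
MSE = 5.3800/4 = 1.345

1.345


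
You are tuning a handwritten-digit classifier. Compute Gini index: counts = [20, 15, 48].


Probabilities: [20/83, 15/83, 48/83] ≈ [0.241, 0.1807, 0.5783]
Σpᵢ² = (400 + 225 + 2304)/83² = 2929/6889
Gini = 1 - Σpᵢ² = 1 - 2929/6889 = 0.5748

0.5748


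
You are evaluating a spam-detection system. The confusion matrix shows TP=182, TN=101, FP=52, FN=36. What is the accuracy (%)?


Accuracy = (TP+TN)/(TP+TN+FP+FN)
= (182+101)/(371)
= 283/371 = 76.28%

76.28%


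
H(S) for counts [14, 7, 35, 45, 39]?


Probabilities: [14/140, 7/140, 35/140, 45/140, 39/140] ≈ [0.1, 0.05, 0.25, 0.3214, 0.2786]
H = -((14/140)·log₂(14/140) + (7/140)·log₂(7/140) + (35/140)·log₂(35/140) + (45/140)·log₂(45/140) + (39/140)·log₂(39/140))
  = 2.0883 bits

2.0883 bits


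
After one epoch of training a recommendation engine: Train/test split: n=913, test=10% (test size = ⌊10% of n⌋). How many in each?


Test = ⌊913·10/100⌋ = 91
Train = 913 - 91 = 822

Train: 822, Test: 91


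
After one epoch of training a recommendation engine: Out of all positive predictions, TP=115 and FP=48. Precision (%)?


Precision = TP/(TP+FP)
= 115/(115+48)
= 115/163 = 70.55%

70.55%


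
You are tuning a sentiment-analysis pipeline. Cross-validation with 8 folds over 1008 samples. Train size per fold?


Fold size = 1008/8 = 126
Training per fold = 1008 - 126 = 882

882


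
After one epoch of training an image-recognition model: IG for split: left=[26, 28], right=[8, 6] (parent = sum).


Parent = [34, 34], H_parent = 1
H_left = 0.999 (n=54), H_right = 0.9852 (n=14)
H_children = (54/68)·0.999 + (14/68)·0.9852 = 0.9962
IG = 1 - 0.9962 = 0.0038

0.0038


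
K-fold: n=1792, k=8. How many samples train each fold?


Fold size = 1792/8 = 224
Training per fold = 1792 - 224 = 1568

1568


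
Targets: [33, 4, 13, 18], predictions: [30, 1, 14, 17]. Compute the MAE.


Absolute errors: |33-30|=3, |4-1|=3, |13-14|=1, |18-17|=1
Sum = 8
MAE = 8/4 = 2

2


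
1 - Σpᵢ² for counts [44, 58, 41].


Probabilities: [44/143, 58/143, 41/143] ≈ [0.3077, 0.4056, 0.2867]
Σpᵢ² = (1936 + 3364 + 1681)/143² = 6981/20449
Gini = 1 - Σpᵢ² = 1 - 6981/20449 = 0.6586

0.6586


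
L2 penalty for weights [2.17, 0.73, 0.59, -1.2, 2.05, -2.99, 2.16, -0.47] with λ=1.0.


‖w‖₂² = (2.17)² + (0.73)² + (0.59)² + (-1.2)² + (2.05)² + (-2.99)² + (2.16)² + (-0.47)²
     = 4.7089 + 0.5329 + 0.3481 + 1.44 + 4.2025 + 8.9401 + 4.6656 + 0.2209
     = 25.059
λ·‖w‖₂² = 1.0·25.059 = 25.059

25.059


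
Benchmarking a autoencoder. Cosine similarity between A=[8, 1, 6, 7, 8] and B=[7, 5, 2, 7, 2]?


A·B = 8·7 + 1·5 + 6·2 + 7·7 + 8·2 = 138
‖A‖ = √214 = 14.6287, ‖B‖ = √131 = 11.4455
cos = 138/(√214·√131) = 138/√28034 = 0.8242

0.8242


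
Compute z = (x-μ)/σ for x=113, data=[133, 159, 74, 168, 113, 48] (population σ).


μ = 115.8333, σ = 43.2798
z = (113 - 115.8333)/43.2798 = -0.0655

-0.0655


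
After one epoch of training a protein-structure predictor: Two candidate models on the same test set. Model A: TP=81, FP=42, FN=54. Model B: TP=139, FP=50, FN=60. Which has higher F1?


Model A: P=81/123=0.6585, R=81/135=0.6, F1=2PR/(P+R)=2TP/(2TP+FP+FN)=162/258=0.6279
Model B: P=139/189=0.7354, R=139/199=0.6985, F1=2PR/(P+R)=2TP/(2TP+FP+FN)=278/388=0.7165
0.6279 < 0.7165 → Model B

Model B


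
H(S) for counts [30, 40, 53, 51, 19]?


Probabilities: [30/193, 40/193, 53/193, 51/193, 19/193] ≈ [0.1554, 0.2073, 0.2746, 0.2642, 0.0984]
H = -((30/193)·log₂(30/193) + (40/193)·log₂(40/193) + (53/193)·log₂(53/193) + (51/193)·log₂(51/193) + (19/193)·log₂(19/193))
  = 2.2367 bits

2.2367 bits


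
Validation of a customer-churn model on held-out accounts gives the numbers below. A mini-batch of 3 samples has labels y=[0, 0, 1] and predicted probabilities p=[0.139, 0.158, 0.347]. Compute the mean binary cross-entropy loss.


L[0] = -ln(1-0.139) = -ln(0.861) = 0.1497
L[1] = -ln(1-0.158) = -ln(0.842) = 0.172
L[2] = -ln(0.347) = 1.0584
mean = (0.1497 + 0.172 + 1.0584)/3 = 0.46

0.46


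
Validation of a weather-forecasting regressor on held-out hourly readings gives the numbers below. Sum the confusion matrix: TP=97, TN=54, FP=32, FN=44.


Total = TP + TN + FP + FN
= 97 + 54 + 32 + 44
= 227
(Predicted positive: 129, predicted negative: 98)

227


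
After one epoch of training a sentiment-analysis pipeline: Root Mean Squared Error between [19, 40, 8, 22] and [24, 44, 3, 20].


MSE = 70/4 = 17.5
RMSE = √(70/4) = 4.1833

4.1833


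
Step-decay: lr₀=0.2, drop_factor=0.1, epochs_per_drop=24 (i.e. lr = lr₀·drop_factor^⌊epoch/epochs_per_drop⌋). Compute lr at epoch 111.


n_drops = ⌊111/24⌋ = 4
lr = 0.2·0.1^4 = 0.2·0.0001 = 0.00002

0.00002


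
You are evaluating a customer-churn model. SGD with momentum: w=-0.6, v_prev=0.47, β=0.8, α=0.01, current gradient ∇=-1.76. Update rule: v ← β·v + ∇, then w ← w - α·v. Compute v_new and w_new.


v_new = 0.8·0.47 - 1.76 = 0.376 - 1.76 = -1.384
w_new = -0.6 - 0.01·-1.384 = -0.6 + 0.01384 = -0.58616

v_new=-1.384, w_new=-0.58616


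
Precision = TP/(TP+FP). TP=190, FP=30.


Precision = TP/(TP+FP)
= 190/(190+30)
= 190/220 = 86.36%

86.36%
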